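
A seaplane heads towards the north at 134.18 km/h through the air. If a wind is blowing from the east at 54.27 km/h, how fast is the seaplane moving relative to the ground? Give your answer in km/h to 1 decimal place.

144.7 km/h

Taking east as x and north as y: velocity relative to the air = (0.000, 134.180) km/h; the air relative to ground = (-54.270, 0.000) km/h.
Velocity relative to ground = (0.000, 134.180) + (-54.270, 0.000) = (-54.270, 134.180) km/h.
Speed = |(-54.270, 134.180)| = 144.739 km/h.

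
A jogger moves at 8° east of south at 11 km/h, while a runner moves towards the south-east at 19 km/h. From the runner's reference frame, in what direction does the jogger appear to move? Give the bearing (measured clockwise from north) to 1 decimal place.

282.1°

Taking east as x and north as y: jogger velocity = (1.531, -10.893) km/h; runner velocity = (13.435, -13.435) km/h.
Velocity of jogger relative to runner = (1.531, -10.893) − (13.435, -13.435) = (-11.904, 2.542) km/h.
Bearing = atan2(-11.90, 2.54) = 282.05° clockwise from north.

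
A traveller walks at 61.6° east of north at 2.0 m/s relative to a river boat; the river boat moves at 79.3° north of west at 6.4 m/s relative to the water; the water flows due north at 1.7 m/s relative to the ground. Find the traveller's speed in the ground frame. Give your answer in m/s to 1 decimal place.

9.0 m/s

In east/north components (m/s): traveller relative to river boat = (1.759, 0.951); river boat relative to water = (-1.188, 6.289); water relative to ground = (0.000, 1.700).
Sum = (0.571, 8.940) m/s.
Speed = |(0.571, 8.940)| = 8.958 m/s.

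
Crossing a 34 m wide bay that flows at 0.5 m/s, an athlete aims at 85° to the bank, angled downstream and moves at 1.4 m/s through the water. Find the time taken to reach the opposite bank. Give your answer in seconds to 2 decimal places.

24.38 s

The component of the athlete's velocity perpendicular to the bank is 1.4 × sin 85° = 1.395 m/s.
The flow acts along the bank and has no component across it.
Time = 34 / 1.395 = 24.378 s.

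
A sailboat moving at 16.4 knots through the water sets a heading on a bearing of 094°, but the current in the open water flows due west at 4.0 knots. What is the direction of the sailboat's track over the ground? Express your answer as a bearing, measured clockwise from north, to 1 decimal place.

095.3°

Taking east as x and north as y: velocity relative to the water = (16.360, -1.144) knots; the water relative to ground = (-4.000, 0.000) knots.
Velocity relative to ground = (16.360, -1.144) + (-4.000, 0.000) = (12.360, -1.144) knots.
Bearing = atan2(12.36, -1.14) = 95.29° clockwise from north.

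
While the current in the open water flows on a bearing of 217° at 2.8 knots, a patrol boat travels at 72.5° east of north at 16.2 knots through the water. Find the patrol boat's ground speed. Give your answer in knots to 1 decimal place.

Taking east as x and north as y: velocity relative to the water = (15.450, 4.871) knots; the water relative to ground = (-1.685, -2.236) knots.
Velocity relative to ground = (15.450, 4.871) + (-1.685, -2.236) = (13.765, 2.635) knots.
Speed = |(13.765, 2.635)| = 14.015 knots.

14.0 knots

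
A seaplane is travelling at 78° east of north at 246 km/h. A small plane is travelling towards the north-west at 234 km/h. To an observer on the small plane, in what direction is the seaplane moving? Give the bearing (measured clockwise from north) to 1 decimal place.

105.7°

Taking east as x and north as y: seaplane velocity = (240.624, 51.146) km/h; small plane velocity = (-165.463, 165.463) km/h.
Velocity of seaplane relative to small plane = (240.624, 51.146) − (-165.463, 165.463) = (406.087, -114.317) km/h.
Bearing = atan2(406.09, -114.32) = 105.72° clockwise from north.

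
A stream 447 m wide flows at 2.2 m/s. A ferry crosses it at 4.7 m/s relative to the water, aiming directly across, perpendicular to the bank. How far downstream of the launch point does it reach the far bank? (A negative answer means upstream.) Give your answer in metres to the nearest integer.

Perpendicular speed = 4.700 m/s; crossing time = 447 / 4.700 = 95.106 s.
Net downstream speed = 2.200 m/s.
Drift = 2.200 × 95.106 = 209.234 m (downstream).

209 m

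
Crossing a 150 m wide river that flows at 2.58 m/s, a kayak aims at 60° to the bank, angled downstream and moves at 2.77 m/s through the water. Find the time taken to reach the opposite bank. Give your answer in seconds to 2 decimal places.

The component of the kayak's velocity perpendicular to the bank is 2.77 × sin 60° = 2.399 m/s.
The current is parallel to the bank, so it does not affect the crossing time.
Time = 150 / 2.399 = 62.529 s.

62.53 s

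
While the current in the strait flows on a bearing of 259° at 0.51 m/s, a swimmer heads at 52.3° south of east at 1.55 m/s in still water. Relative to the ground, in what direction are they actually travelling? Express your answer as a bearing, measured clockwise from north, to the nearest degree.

Taking east as x and north as y: velocity relative to the water = (0.948, -1.226) m/s; the water relative to ground = (-0.501, -0.097) m/s.
Velocity relative to ground = (0.948, -1.226) + (-0.501, -0.097) = (0.447, -1.324) m/s.
Bearing = atan2(0.45, -1.32) = 161.33° clockwise from north.

161°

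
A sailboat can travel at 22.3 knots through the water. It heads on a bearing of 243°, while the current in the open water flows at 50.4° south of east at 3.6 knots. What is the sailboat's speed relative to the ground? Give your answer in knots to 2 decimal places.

Taking east as x and north as y: velocity relative to the water = (-19.869, -10.124) knots; the water relative to ground = (2.295, -2.774) knots.
Velocity relative to ground = (-19.869, -10.124) + (2.295, -2.774) = (-17.575, -12.898) knots.
Speed = |(-17.575, -12.898)| = 21.800 knots.

21.80 knots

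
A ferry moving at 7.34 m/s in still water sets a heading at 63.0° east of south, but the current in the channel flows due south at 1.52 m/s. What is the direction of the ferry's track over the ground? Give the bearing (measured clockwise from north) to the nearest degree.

Taking east as x and north as y: velocity relative to the water = (6.540, -3.332) m/s; the water relative to ground = (0.000, -1.520) m/s.
Velocity relative to ground = (6.540, -3.332) + (0.000, -1.520) = (6.540, -4.852) m/s.
Bearing = atan2(6.54, -4.85) = 126.57° clockwise from north.

127°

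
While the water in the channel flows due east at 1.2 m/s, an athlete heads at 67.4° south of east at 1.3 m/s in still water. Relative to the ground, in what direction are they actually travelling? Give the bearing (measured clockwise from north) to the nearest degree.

125°

Taking east as x and north as y: velocity relative to the water = (0.500, -1.200) m/s; the water relative to ground = (1.200, 0.000) m/s.
Velocity relative to ground = (0.500, -1.200) + (1.200, 0.000) = (1.700, -1.200) m/s.
Bearing = atan2(1.70, -1.20) = 125.23° clockwise from north.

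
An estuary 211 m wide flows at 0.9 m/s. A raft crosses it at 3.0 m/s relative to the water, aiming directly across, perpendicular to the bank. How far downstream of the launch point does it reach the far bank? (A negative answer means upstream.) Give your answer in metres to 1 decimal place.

Perpendicular speed = 3.000 m/s; crossing time = 211 / 3.000 = 70.333 s.
Net downstream speed = 0.900 m/s.
Drift = 0.900 × 70.333 = 63.300 m (downstream).

63.3 m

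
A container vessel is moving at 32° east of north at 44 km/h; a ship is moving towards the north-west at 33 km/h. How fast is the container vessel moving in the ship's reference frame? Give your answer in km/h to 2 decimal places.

48.70 km/h

Taking east as x and north as y: container vessel velocity = (23.316, 37.314) km/h; ship velocity = (-23.335, 23.335) km/h.
Velocity of container vessel relative to ship = (23.316, 37.314) − (-23.335, 23.335) = (46.651, 13.980) km/h.
Magnitude = |(46.651, 13.980)| = 48.701 km/h.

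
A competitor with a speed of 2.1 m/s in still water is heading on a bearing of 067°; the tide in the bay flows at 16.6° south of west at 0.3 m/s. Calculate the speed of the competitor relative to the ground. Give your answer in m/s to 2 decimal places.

1.80 m/s

Taking east as x and north as y: velocity relative to the water = (1.933, 0.821) m/s; the water relative to ground = (-0.287, -0.086) m/s.
Velocity relative to ground = (1.933, 0.821) + (-0.287, -0.086) = (1.646, 0.735) m/s.
Speed = |(1.646, 0.735)| = 1.802 m/s.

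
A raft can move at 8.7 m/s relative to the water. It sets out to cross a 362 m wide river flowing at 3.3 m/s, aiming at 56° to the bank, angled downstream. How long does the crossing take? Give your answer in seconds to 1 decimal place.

50.2 s

The component of the raft's velocity perpendicular to the bank is 8.7 × sin 56° = 7.213 m/s.
The current is parallel to the bank, so it does not affect the crossing time.
Time = 362 / 7.213 = 50.190 s.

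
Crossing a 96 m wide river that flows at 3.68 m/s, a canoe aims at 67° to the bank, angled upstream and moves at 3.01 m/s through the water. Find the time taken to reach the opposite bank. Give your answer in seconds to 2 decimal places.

The component of the canoe's velocity perpendicular to the bank is 3.01 × sin 67° = 2.771 m/s.
The current is parallel to the bank, so it does not affect the crossing time.
Time = 96 / 2.771 = 34.648 s.

34.65 s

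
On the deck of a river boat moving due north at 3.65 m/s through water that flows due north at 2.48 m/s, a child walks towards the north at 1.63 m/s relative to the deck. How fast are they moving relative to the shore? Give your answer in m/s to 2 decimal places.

In east/north components (m/s): child relative to river boat = (0.000, 1.630); river boat relative to water = (0.000, 3.650); water relative to ground = (0.000, 2.480).
Sum = (0.000, 7.760) m/s.
Speed = |(0.000, 7.760)| = 7.760 m/s.

7.76 m/s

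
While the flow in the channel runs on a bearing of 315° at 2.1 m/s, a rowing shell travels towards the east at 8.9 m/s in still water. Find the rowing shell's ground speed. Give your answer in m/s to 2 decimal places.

Taking east as x and north as y: velocity relative to the water = (8.900, 0.000) m/s; the water relative to ground = (-1.485, 1.485) m/s.
Velocity relative to ground = (8.900, 0.000) + (-1.485, 1.485) = (7.415, 1.485) m/s.
Speed = |(7.415, 1.485)| = 7.562 m/s.

7.56 m/s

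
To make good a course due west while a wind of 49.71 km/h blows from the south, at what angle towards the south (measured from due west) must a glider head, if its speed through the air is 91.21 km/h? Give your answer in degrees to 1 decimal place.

The wind pushes perpendicular to the desired track; the heading must have a component into the wind equal to 49.71 km/h: 91.21 sin θ = 49.71.
sin θ = 0.5450, so θ = 33.025°.

33.0°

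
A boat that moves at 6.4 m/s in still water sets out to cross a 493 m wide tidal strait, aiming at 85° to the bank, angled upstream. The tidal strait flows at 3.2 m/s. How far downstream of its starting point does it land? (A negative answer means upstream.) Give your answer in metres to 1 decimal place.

Perpendicular speed = 6.376 m/s; crossing time = 493 / 6.376 = 77.325 s.
Net downstream speed = 2.642 m/s.
Drift = 2.642 × 77.325 = 204.310 m (downstream).

204.3 m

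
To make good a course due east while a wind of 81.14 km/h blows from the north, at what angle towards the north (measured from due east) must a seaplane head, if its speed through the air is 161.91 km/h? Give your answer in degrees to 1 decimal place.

The wind pushes perpendicular to the desired track; the heading must have a component into the wind equal to 81.14 km/h: 161.91 sin θ = 81.14.
sin θ = 0.5011, so θ = 30.076°.

30.1°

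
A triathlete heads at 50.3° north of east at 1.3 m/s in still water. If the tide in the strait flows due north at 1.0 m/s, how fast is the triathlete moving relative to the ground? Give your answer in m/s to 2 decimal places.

Taking east as x and north as y: velocity relative to the water = (0.830, 1.000) m/s; the water relative to ground = (0.000, 1.000) m/s.
Velocity relative to ground = (0.830, 1.000) + (0.000, 1.000) = (0.830, 2.000) m/s.
Speed = |(0.830, 2.000)| = 2.166 m/s.

2.17 m/s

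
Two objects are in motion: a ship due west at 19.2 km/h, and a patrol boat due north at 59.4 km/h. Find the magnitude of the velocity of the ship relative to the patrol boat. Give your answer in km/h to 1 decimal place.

Taking east as x and north as y: ship velocity = (-19.200, 0.000) km/h; patrol boat velocity = (0.000, 59.400) km/h.
Velocity of ship relative to patrol boat = (-19.200, 0.000) − (0.000, 59.400) = (-19.200, -59.400) km/h.
Magnitude = |(-19.200, -59.400)| = 62.426 km/h.

62.4 km/h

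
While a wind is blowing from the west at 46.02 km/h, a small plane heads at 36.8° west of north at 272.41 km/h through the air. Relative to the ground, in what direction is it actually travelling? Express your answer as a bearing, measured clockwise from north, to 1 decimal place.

Taking east as x and north as y: velocity relative to the air = (-163.180, 218.127) km/h; the air relative to ground = (46.020, 0.000) km/h.
Velocity relative to ground = (-163.180, 218.127) + (46.020, 0.000) = (-117.160, 218.127) km/h.
Bearing = atan2(-117.16, 218.13) = 331.76° clockwise from north.

331.8°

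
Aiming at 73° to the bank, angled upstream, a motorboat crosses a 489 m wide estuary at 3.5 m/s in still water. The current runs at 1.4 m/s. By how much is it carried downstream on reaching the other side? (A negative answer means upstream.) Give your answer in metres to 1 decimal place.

55.0 m

Perpendicular speed = 3.347 m/s; crossing time = 489 / 3.347 = 146.098 s.
Net downstream speed = 0.377 m/s.
Drift = 0.377 × 146.098 = 55.035 m (downstream).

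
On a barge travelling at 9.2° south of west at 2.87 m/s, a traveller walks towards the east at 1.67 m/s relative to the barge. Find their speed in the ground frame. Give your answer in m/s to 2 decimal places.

1.25 m/s

Taking east as x and north as y: barge velocity = (-2.833, -0.459) m/s; traveller velocity relative to barge = (1.670, 0.000) m/s.
Velocity relative to ground = (-2.833, -0.459) + (1.670, 0.000) = (-1.163, -0.459) m/s.
Speed = |(-1.163, -0.459)| = 1.250 m/s.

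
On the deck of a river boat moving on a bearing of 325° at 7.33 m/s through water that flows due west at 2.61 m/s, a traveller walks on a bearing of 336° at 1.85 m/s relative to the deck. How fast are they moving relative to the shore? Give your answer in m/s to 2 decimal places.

In east/north components (m/s): traveller relative to river boat = (-0.752, 1.690); river boat relative to water = (-4.204, 6.004); water relative to ground = (-2.610, 0.000).
Sum = (-7.567, 7.694) m/s.
Speed = |(-7.567, 7.694)| = 10.792 m/s.

10.79 m/s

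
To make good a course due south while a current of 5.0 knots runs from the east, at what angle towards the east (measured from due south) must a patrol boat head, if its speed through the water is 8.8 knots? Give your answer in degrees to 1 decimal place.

The current pushes perpendicular to the desired track; the heading must have a component into the current equal to 5.0 knots: 8.8 sin θ = 5.0.
sin θ = 0.5682, so θ = 34.624°.

34.6°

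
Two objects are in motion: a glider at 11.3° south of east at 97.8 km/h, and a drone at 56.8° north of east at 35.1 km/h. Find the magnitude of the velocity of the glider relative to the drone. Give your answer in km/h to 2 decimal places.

90.75 km/h

Taking east as x and north as y: glider velocity = (95.904, -19.164) km/h; drone velocity = (19.219, 29.370) km/h.
Velocity of glider relative to drone = (95.904, -19.164) − (19.219, 29.370) = (76.685, -48.534) km/h.
Magnitude = |(76.685, -48.534)| = 90.753 km/h.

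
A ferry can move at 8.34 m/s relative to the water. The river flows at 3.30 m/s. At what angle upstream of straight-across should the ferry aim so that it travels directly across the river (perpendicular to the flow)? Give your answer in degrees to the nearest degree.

To cancel the current, the upstream component of the ferry's velocity must equal the flow: 8.34 sin θ = 3.30.
sin θ = 3.30 / 8.34 = 0.3957.
θ = arcsin(0.3957) = 23.309°.

23°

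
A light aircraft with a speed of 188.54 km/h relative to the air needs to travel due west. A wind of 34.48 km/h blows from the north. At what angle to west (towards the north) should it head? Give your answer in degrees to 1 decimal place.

The wind pushes perpendicular to the desired track; the heading must have a component into the wind equal to 34.48 km/h: 188.54 sin θ = 34.48.
sin θ = 0.1829, so θ = 10.537°.

10.5°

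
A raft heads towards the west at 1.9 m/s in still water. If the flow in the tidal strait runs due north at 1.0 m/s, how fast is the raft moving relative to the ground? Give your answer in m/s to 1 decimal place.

2.1 m/s

Taking east as x and north as y: velocity relative to the water = (-1.900, 0.000) m/s; the water relative to ground = (0.000, 1.000) m/s.
Velocity relative to ground = (-1.900, 0.000) + (0.000, 1.000) = (-1.900, 1.000) m/s.
Speed = |(-1.900, 1.000)| = 2.147 m/s.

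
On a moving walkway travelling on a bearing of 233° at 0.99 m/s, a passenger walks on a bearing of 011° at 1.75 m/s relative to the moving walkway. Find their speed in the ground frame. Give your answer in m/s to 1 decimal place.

Taking east as x and north as y: moving walkway velocity = (-0.791, -0.596) m/s; passenger velocity relative to moving walkway = (0.334, 1.718) m/s.
Velocity relative to ground = (-0.791, -0.596) + (0.334, 1.718) = (-0.457, 1.122) m/s.
Speed = |(-0.457, 1.122)| = 1.211 m/s.

1.2 m/s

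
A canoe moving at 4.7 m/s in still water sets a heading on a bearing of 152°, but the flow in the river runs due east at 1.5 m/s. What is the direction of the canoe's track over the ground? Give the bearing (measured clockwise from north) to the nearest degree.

Taking east as x and north as y: velocity relative to the water = (2.207, -4.150) m/s; the water relative to ground = (1.500, 0.000) m/s.
Velocity relative to ground = (2.207, -4.150) + (1.500, 0.000) = (3.707, -4.150) m/s.
Bearing = atan2(3.71, -4.15) = 138.23° clockwise from north.

138°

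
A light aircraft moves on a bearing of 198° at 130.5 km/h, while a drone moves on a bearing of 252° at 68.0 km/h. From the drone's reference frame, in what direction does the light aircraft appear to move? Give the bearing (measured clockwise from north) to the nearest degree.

167°

Taking east as x and north as y: light aircraft velocity = (-40.327, -124.113) km/h; drone velocity = (-64.672, -21.013) km/h.
Velocity of light aircraft relative to drone = (-40.327, -124.113) − (-64.672, -21.013) = (24.345, -103.100) km/h.
Bearing = atan2(24.35, -103.10) = 166.71° clockwise from north.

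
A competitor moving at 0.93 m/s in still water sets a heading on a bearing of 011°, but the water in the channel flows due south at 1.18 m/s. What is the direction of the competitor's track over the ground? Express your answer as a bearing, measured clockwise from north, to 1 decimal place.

146.4°

Taking east as x and north as y: velocity relative to the water = (0.177, 0.913) m/s; the water relative to ground = (0.000, -1.180) m/s.
Velocity relative to ground = (0.177, 0.913) + (0.000, -1.180) = (0.177, -0.267) m/s.
Bearing = atan2(0.18, -0.27) = 146.40° clockwise from north.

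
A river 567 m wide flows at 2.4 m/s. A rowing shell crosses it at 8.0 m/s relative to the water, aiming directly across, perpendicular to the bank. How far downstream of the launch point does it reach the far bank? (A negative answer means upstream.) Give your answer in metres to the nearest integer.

170 m

Perpendicular speed = 8.000 m/s; crossing time = 567 / 8.000 = 70.875 s.
Net downstream speed = 2.400 m/s.
Drift = 2.400 × 70.875 = 170.100 m (downstream).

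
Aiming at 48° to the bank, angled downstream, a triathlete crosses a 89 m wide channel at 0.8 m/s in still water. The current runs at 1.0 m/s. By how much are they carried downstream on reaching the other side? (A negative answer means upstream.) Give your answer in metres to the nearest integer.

Perpendicular speed = 0.595 m/s; crossing time = 89 / 0.595 = 149.702 s.
Net downstream speed = 1.535 m/s.
Drift = 1.535 × 149.702 = 229.838 m (downstream).

230 m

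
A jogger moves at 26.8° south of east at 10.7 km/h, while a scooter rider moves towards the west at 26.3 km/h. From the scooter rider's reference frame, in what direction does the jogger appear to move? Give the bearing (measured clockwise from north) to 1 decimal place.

Taking east as x and north as y: jogger velocity = (9.551, -4.824) km/h; scooter rider velocity = (-26.300, 0.000) km/h.
Velocity of jogger relative to scooter rider = (9.551, -4.824) − (-26.300, 0.000) = (35.851, -4.824) km/h.
Bearing = atan2(35.85, -4.82) = 97.66° clockwise from north.

097.7°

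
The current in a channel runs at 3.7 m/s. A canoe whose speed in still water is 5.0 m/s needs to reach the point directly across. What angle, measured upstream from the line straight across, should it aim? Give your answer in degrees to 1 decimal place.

47.7°

To cancel the current, the upstream component of the canoe's velocity must equal the flow: 5.0 sin θ = 3.7.
sin θ = 3.7 / 5.0 = 0.7400.
θ = arcsin(0.7400) = 47.731°.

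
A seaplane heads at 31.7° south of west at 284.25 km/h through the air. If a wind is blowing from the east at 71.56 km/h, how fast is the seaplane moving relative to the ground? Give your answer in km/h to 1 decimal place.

Taking east as x and north as y: velocity relative to the air = (-241.843, -149.365) km/h; the air relative to ground = (-71.560, 0.000) km/h.
Velocity relative to ground = (-241.843, -149.365) + (-71.560, 0.000) = (-313.403, -149.365) km/h.
Speed = |(-313.403, -149.365)| = 347.176 km/h.

347.2 km/h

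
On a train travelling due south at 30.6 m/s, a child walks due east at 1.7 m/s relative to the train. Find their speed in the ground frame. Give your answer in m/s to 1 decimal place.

Taking east as x and north as y: train velocity = (0.000, -30.600) m/s; child velocity relative to train = (1.700, 0.000) m/s.
Velocity relative to ground = (0.000, -30.600) + (1.700, 0.000) = (1.700, -30.600) m/s.
Speed = |(1.700, -30.600)| = 30.647 m/s.

30.6 m/s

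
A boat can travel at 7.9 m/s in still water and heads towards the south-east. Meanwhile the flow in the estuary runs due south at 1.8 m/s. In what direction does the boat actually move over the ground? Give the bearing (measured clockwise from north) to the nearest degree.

143°

Taking east as x and north as y: velocity relative to the water = (5.586, -5.586) m/s; the water relative to ground = (0.000, -1.800) m/s.
Velocity relative to ground = (5.586, -5.586) + (0.000, -1.800) = (5.586, -7.386) m/s.
Bearing = atan2(5.59, -7.39) = 142.90° clockwise from north.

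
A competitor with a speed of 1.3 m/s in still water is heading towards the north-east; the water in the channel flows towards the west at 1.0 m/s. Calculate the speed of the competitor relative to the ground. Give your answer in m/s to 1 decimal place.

0.9 m/s

Taking east as x and north as y: velocity relative to the water = (0.919, 0.919) m/s; the water relative to ground = (-1.000, 0.000) m/s.
Velocity relative to ground = (0.919, 0.919) + (-1.000, 0.000) = (-0.081, 0.919) m/s.
Speed = |(-0.081, 0.919)| = 0.923 m/s.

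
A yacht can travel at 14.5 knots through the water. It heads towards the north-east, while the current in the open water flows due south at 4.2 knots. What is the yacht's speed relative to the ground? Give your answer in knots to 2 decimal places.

11.91 knots

Taking east as x and north as y: velocity relative to the water = (10.253, 10.253) knots; the water relative to ground = (0.000, -4.200) knots.
Velocity relative to ground = (10.253, 10.253) + (0.000, -4.200) = (10.253, 6.053) knots.
Speed = |(10.253, 6.053)| = 11.906 knots.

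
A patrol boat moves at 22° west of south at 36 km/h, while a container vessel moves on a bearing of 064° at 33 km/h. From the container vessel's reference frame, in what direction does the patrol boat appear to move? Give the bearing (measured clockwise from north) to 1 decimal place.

Taking east as x and north as y: patrol boat velocity = (-13.486, -33.379) km/h; container vessel velocity = (29.660, 14.466) km/h.
Velocity of patrol boat relative to container vessel = (-13.486, -33.379) − (29.660, 14.466) = (-43.146, -47.845) km/h.
Bearing = atan2(-43.15, -47.84) = 222.04° clockwise from north.

222.0°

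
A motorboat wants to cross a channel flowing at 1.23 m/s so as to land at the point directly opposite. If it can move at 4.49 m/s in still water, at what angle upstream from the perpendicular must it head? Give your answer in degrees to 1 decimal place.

15.9°

To cancel the current, the upstream component of the motorboat's velocity must equal the flow: 4.49 sin θ = 1.23.
sin θ = 1.23 / 4.49 = 0.2739.
θ = arcsin(0.2739) = 15.899°.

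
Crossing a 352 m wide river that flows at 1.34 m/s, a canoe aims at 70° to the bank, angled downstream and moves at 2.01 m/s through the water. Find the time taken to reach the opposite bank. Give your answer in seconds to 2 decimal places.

The component of the canoe's velocity perpendicular to the bank is 2.01 × sin 70° = 1.889 m/s.
Only the cross-stream component determines the crossing time; the current contributes nothing perpendicular to the bank.
Time = 352 / 1.889 = 186.363 s.

186.36 s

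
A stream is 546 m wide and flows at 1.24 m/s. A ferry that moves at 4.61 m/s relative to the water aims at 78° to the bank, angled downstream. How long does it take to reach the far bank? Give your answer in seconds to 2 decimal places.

121.08 s

The component of the ferry's velocity perpendicular to the bank is 4.61 × sin 78° = 4.509 m/s.
The current is parallel to the bank, so it does not affect the crossing time.
Time = 546 / 4.509 = 121.084 s.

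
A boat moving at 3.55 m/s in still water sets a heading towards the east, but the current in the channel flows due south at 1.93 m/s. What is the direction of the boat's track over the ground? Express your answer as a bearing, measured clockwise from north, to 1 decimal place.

118.5°

Taking east as x and north as y: velocity relative to the water = (3.550, 0.000) m/s; the water relative to ground = (0.000, -1.930) m/s.
Velocity relative to ground = (3.550, 0.000) + (0.000, -1.930) = (3.550, -1.930) m/s.
Bearing = atan2(3.55, -1.93) = 118.53° clockwise from north.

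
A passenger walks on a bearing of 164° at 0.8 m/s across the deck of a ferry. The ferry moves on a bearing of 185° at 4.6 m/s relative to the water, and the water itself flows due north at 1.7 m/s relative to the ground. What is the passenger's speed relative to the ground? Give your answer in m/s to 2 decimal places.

3.66 m/s

In east/north components (m/s): passenger relative to ferry = (0.221, -0.769); ferry relative to water = (-0.401, -4.582); water relative to ground = (0.000, 1.700).
Sum = (-0.180, -3.652) m/s.
Speed = |(-0.180, -3.652)| = 3.656 m/s.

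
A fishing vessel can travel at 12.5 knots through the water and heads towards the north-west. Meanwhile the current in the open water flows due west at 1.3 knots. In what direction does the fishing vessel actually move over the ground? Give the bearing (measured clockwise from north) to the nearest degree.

311°

Taking east as x and north as y: velocity relative to the water = (-8.839, 8.839) knots; the water relative to ground = (-1.300, 0.000) knots.
Velocity relative to ground = (-8.839, 8.839) + (-1.300, 0.000) = (-10.139, 8.839) knots.
Bearing = atan2(-10.14, 8.84) = 311.08° clockwise from north.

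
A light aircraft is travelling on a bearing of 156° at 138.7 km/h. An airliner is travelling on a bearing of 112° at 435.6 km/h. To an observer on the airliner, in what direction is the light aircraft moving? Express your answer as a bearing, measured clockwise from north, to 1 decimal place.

Taking east as x and north as y: light aircraft velocity = (56.414, -126.709) km/h; airliner velocity = (403.881, -163.179) km/h.
Velocity of light aircraft relative to airliner = (56.414, -126.709) − (403.881, -163.179) = (-347.467, 36.470) km/h.
Bearing = atan2(-347.47, 36.47) = 275.99° clockwise from north.

276.0°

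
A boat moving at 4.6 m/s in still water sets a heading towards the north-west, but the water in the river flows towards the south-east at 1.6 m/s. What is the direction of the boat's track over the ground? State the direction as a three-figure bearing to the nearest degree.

315°

Taking east as x and north as y: velocity relative to the water = (-3.253, 3.253) m/s; the water relative to ground = (1.131, -1.131) m/s.
Velocity relative to ground = (-3.253, 3.253) + (1.131, -1.131) = (-2.121, 2.121) m/s.
Bearing = atan2(-2.12, 2.12) = 315.00° clockwise from north.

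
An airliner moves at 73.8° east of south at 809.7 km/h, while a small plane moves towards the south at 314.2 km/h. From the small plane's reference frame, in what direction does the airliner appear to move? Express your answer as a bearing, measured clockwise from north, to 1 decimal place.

083.5°

Taking east as x and north as y: airliner velocity = (777.550, -225.899) km/h; small plane velocity = (0.000, -314.200) km/h.
Velocity of airliner relative to small plane = (777.550, -225.899) − (0.000, -314.200) = (777.550, 88.301) km/h.
Bearing = atan2(777.55, 88.30) = 83.52° clockwise from north.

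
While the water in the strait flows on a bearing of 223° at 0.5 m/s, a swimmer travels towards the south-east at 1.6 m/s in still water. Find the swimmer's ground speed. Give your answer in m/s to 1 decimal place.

Taking east as x and north as y: velocity relative to the water = (1.131, -1.131) m/s; the water relative to ground = (-0.341, -0.366) m/s.
Velocity relative to ground = (1.131, -1.131) + (-0.341, -0.366) = (0.790, -1.497) m/s.
Speed = |(0.790, -1.497)| = 1.693 m/s.

1.7 m/s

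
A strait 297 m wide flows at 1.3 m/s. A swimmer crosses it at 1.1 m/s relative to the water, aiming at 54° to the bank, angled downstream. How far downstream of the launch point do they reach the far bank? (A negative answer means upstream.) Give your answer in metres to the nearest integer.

Perpendicular speed = 0.890 m/s; crossing time = 297 / 0.890 = 333.738 s.
Net downstream speed = 1.947 m/s.
Drift = 1.947 × 333.738 = 649.643 m (downstream).

650 m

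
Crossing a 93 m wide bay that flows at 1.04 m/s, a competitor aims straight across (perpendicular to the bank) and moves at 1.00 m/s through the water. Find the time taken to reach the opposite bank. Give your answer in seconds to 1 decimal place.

The component of the competitor's velocity perpendicular to the bank is 1.00 m/s.
The flow acts along the bank and has no component across it.
Time = 93 / 1.000 = 93.000 s.

93.0 s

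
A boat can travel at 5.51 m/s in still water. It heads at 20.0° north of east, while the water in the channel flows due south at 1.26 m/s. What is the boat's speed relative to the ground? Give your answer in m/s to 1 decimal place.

5.2 m/s

Taking east as x and north as y: velocity relative to the water = (5.178, 1.885) m/s; the water relative to ground = (0.000, -1.260) m/s.
Velocity relative to ground = (5.178, 1.885) + (0.000, -1.260) = (5.178, 0.625) m/s.
Speed = |(5.178, 0.625)| = 5.215 m/s.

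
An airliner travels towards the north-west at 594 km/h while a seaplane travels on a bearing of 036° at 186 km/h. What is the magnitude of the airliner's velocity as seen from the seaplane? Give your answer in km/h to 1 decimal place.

594.0 km/h

Taking east as x and north as y: airliner velocity = (-420.021, 420.021) km/h; seaplane velocity = (109.328, 150.477) km/h.
Velocity of airliner relative to seaplane = (-420.021, 420.021) − (109.328, 150.477) = (-529.349, 269.544) km/h.
Magnitude = |(-529.349, 269.544)| = 594.024 km/h.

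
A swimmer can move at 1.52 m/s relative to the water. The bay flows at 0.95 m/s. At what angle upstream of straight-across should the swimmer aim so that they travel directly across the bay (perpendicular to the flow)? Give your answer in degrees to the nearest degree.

39°

To cancel the current, the upstream component of the swimmer's velocity must equal the flow: 1.52 sin θ = 0.95.
sin θ = 0.95 / 1.52 = 0.6250.
θ = arcsin(0.6250) = 38.682°.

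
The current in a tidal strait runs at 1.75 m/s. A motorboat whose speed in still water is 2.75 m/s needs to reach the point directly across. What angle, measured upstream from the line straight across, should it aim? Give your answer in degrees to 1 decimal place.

39.5°

To cancel the current, the upstream component of the motorboat's velocity must equal the flow: 2.75 sin θ = 1.75.
sin θ = 1.75 / 2.75 = 0.6364.
θ = arcsin(0.6364) = 39.521°.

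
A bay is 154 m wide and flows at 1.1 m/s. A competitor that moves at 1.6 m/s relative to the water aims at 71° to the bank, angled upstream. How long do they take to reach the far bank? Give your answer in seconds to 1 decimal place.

101.8 s

The component of the competitor's velocity perpendicular to the bank is 1.6 × sin 71° = 1.513 m/s.
The current is parallel to the bank, so it does not affect the crossing time.
Time = 154 / 1.513 = 101.796 s.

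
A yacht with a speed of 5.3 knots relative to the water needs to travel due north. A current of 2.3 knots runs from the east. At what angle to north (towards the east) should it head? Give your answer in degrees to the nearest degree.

26°

The current pushes perpendicular to the desired track; the heading must have a component into the current equal to 2.3 knots: 5.3 sin θ = 2.3.
sin θ = 0.4340, so θ = 25.719°.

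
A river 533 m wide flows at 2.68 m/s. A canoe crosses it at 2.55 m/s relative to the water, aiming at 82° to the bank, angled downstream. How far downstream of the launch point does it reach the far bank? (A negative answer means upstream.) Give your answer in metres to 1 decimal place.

Perpendicular speed = 2.525 m/s; crossing time = 533 / 2.525 = 211.074 s.
Net downstream speed = 3.035 m/s.
Drift = 3.035 × 211.074 = 640.586 m (downstream).

640.6 m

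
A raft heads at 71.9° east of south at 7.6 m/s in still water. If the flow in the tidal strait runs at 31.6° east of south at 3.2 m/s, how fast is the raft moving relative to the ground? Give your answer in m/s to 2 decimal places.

10.25 m/s

Taking east as x and north as y: velocity relative to the water = (7.224, -2.361) m/s; the water relative to ground = (1.677, -2.726) m/s.
Velocity relative to ground = (7.224, -2.361) + (1.677, -2.726) = (8.901, -5.087) m/s.
Speed = |(8.901, -5.087)| = 10.252 m/s.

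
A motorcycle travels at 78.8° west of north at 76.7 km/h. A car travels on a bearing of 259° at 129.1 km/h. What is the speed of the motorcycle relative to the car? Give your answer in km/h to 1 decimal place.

64.9 km/h

Taking east as x and north as y: motorcycle velocity = (-75.239, 14.898) km/h; car velocity = (-126.728, -24.633) km/h.
Velocity of motorcycle relative to car = (-75.239, 14.898) − (-126.728, -24.633) = (51.489, 39.531) km/h.
Magnitude = |(51.489, 39.531)| = 64.914 km/h.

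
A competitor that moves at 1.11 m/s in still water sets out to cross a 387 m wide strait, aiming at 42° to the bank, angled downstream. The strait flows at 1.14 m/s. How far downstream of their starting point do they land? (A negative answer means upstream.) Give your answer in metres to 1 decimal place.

Perpendicular speed = 0.743 m/s; crossing time = 387 / 0.743 = 521.047 s.
Net downstream speed = 1.965 m/s.
Drift = 1.965 × 521.047 = 1023.801 m (downstream).

1023.8 m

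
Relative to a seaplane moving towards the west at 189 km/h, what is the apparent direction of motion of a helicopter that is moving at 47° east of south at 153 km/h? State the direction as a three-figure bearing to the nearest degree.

109°

Taking east as x and north as y: helicopter velocity = (111.897, -104.346) km/h; seaplane velocity = (-189.000, 0.000) km/h.
Velocity of helicopter relative to seaplane = (111.897, -104.346) − (-189.000, 0.000) = (300.897, -104.346) km/h.
Bearing = atan2(300.90, -104.35) = 109.13° clockwise from north.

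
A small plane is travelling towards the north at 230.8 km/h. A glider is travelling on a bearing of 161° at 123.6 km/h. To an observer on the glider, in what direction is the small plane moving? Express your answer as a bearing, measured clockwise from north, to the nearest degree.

Taking east as x and north as y: small plane velocity = (0.000, 230.800) km/h; glider velocity = (40.240, -116.866) km/h.
Velocity of small plane relative to glider = (0.000, 230.800) − (40.240, -116.866) = (-40.240, 347.666) km/h.
Bearing = atan2(-40.24, 347.67) = 353.40° clockwise from north.

353°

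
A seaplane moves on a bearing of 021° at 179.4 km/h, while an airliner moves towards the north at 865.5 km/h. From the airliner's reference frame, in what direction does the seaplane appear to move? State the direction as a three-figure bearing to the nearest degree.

175°

Taking east as x and north as y: seaplane velocity = (64.291, 167.484) km/h; airliner velocity = (0.000, 865.500) km/h.
Velocity of seaplane relative to airliner = (64.291, 167.484) − (0.000, 865.500) = (64.291, -698.016) km/h.
Bearing = atan2(64.29, -698.02) = 174.74° clockwise from north.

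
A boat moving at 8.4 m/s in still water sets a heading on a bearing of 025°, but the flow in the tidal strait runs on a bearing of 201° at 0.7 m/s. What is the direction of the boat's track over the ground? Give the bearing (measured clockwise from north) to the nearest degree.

025°

Taking east as x and north as y: velocity relative to the water = (3.550, 7.613) m/s; the water relative to ground = (-0.251, -0.654) m/s.
Velocity relative to ground = (3.550, 7.613) + (-0.251, -0.654) = (3.299, 6.959) m/s.
Bearing = atan2(3.30, 6.96) = 25.36° clockwise from north.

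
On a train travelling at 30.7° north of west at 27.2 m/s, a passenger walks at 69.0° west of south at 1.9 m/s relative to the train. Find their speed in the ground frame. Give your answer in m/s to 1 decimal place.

28.4 m/s

Taking east as x and north as y: train velocity = (-23.388, 13.887) m/s; passenger velocity relative to train = (-1.774, -0.681) m/s.
Velocity relative to ground = (-23.388, 13.887) + (-1.774, -0.681) = (-25.162, 13.206) m/s.
Speed = |(-25.162, 13.206)| = 28.417 m/s.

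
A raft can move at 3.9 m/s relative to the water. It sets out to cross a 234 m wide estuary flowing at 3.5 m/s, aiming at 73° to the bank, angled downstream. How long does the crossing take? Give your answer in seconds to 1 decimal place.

62.7 s

The component of the raft's velocity perpendicular to the bank is 3.9 × sin 73° = 3.730 m/s.
The flow acts along the bank and has no component across it.
Time = 234 / 3.730 = 62.742 s.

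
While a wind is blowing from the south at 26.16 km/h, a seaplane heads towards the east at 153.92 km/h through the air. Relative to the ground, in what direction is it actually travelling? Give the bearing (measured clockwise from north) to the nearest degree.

080°

Taking east as x and north as y: velocity relative to the air = (153.920, 0.000) km/h; the air relative to ground = (0.000, 26.160) km/h.
Velocity relative to ground = (153.920, 0.000) + (0.000, 26.160) = (153.920, 26.160) km/h.
Bearing = atan2(153.92, 26.16) = 80.35° clockwise from north.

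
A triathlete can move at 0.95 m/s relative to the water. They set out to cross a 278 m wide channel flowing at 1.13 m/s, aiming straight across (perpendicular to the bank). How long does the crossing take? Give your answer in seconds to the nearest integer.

The component of the triathlete's velocity perpendicular to the bank is 0.95 m/s.
Only the cross-stream component determines the crossing time; the current contributes nothing perpendicular to the bank.
Time = 278 / 0.950 = 292.632 s.

293 s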